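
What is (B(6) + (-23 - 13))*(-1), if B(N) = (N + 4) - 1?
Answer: 27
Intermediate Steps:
B(N) = 3 + N (B(N) = (4 + N) - 1 = 3 + N)
(B(6) + (-23 - 13))*(-1) = ((3 + 6) + (-23 - 13))*(-1) = (9 - 36)*(-1) = -27*(-1) = 27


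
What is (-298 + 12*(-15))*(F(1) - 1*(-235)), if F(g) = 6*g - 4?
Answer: -113286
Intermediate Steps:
F(g) = -4 + 6*g
(-298 + 12*(-15))*(F(1) - 1*(-235)) = (-298 + 12*(-15))*((-4 + 6*1) - 1*(-235)) = (-298 - 180)*((-4 + 6) + 235) = -478*(2 + 235) = -478*237 = -113286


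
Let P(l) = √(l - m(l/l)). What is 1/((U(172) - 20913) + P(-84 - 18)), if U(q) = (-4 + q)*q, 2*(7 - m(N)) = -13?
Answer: 5322/42485603 - I*√462/127456809 ≈ 0.00012527 - 1.6864e-7*I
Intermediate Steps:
m(N) = 27/2 (m(N) = 7 - ½*(-13) = 7 + 13/2 = 27/2)
U(q) = q*(-4 + q)
P(l) = √(-27/2 + l) (P(l) = √(l - 1*27/2) = √(l - 27/2) = √(-27/2 + l))
1/((U(172) - 20913) + P(-84 - 18)) = 1/((172*(-4 + 172) - 20913) + √(-54 + 4*(-84 - 18))/2) = 1/((172*168 - 20913) + √(-54 + 4*(-102))/2) = 1/((28896 - 20913) + √(-54 - 408)/2) = 1/(7983 + √(-462)/2) = 1/(7983 + (I*√462)/2) = 1/(7983 + I*√462/2)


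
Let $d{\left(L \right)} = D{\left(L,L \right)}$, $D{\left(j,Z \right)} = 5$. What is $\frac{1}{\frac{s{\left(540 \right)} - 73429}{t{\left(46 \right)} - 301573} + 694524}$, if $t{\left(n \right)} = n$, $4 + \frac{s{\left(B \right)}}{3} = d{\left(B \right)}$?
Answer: $\frac{301527}{209417811574} \approx 1.4398 \cdot 10^{-6}$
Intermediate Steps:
$d{\left(L \right)} = 5$
$s{\left(B \right)} = 3$ ($s{\left(B \right)} = -12 + 3 \cdot 5 = -12 + 15 = 3$)
$\frac{1}{\frac{s{\left(540 \right)} - 73429}{t{\left(46 \right)} - 301573} + 694524} = \frac{1}{\frac{3 - 73429}{46 - 301573} + 694524} = \frac{1}{- \frac{73426}{-301527} + 694524} = \frac{1}{\left(-73426\right) \left(- \frac{1}{301527}\right) + 694524} = \frac{1}{\frac{73426}{301527} + 694524} = \frac{1}{\frac{209417811574}{301527}} = \frac{301527}{209417811574}$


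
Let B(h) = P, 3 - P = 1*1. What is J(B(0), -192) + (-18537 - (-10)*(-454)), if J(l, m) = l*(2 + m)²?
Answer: 49123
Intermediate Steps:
P = 2 (P = 3 - 1 = 2)
B(h) = 2
J(B(0), -192) + (-18537 - (-10)*(-454)) = 2*(2 - 192)² + (-18537 - (-10)*(-454)) = 2*(-190)² + (-18537 - 1*4540) = 2*36100 + (-18537 - 4540) = 72200 - 23077 = 49123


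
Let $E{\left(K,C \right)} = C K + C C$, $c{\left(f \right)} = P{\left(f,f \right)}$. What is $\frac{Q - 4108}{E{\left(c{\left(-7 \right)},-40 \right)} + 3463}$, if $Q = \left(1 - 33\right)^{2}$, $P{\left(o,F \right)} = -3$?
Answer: $- \frac{3084}{5183} \approx -0.59502$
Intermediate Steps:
$c{\left(f \right)} = -3$
$E{\left(K,C \right)} = C^{2} + C K$ ($E{\left(K,C \right)} = C K + C^{2} = C^{2} + C K$)
$Q = 1024$ ($Q = \left(-32\right)^{2} = 1024$)
$\frac{Q - 4108}{E{\left(c{\left(-7 \right)},-40 \right)} + 3463} = \frac{1024 - 4108}{- 40 \left(-40 - 3\right) + 3463} = - \frac{3084}{\left(-40\right) \left(-43\right) + 3463} = - \frac{3084}{1720 + 3463} = - \frac{3084}{5183}$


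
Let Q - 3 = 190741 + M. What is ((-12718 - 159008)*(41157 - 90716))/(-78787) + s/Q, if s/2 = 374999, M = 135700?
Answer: -1389082521176935/12859771714 ≈ -1.0802e+5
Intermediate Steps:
s = 749998 (s = 2*374999 = 749998)
Q = 326444 (Q = 3 + (190741 + 135700) = 3 + 326441 = 326444)
((-12718 - 159008)*(41157 - 90716))/(-78787) + s/Q = ((-12718 - 159008)*(41157 - 90716))/(-78787) + 749998/326444 = -171726*(-49559)*(-1/78787) + 749998*(1/326444) = 8510568834*(-1/78787) + 374999/163222 = -8510568834/78787 + 374999/163222 = -1389082521176935/12859771714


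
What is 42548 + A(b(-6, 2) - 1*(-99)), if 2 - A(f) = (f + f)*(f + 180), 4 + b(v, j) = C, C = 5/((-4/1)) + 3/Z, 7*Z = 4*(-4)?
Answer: -1000561/128 ≈ -7816.9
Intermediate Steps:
Z = -16/7 (Z = (4*(-4))/7 = (⅐)*(-16) = -16/7 ≈ -2.2857)
C = -41/16 (C = 5/((-4/1)) + 3/(-16/7) = 5/((-4*1)) + 3*(-7/16) = 5/(-4) - 21/16 = 5*(-¼) - 21/16 = -5/4 - 21/16 = -41/16 ≈ -2.5625)
b(v, j) = -105/16 (b(v, j) = -4 - 41/16 = -105/16)
A(f) = 2 - 2*f*(180 + f) (A(f) = 2 - (f + f)*(f + 180) = 2 - 2*f*(180 + f))
42548 + A(b(-6, 2) - 1*(-99)) = 42548 + (2 - 360*(-105/16 - 1*(-99)) - 2*(-105/16 - 1*(-99))²) = 42548 + (2 - 360*(-105/16 + 99) - 2*(-105/16 + 99)²) = 42548 + (2 - 360*1479/16 - 2*(1479/16)²) = 42548 + (2 - 66555/2 - 2*2187441/256) = 42548 + (2 - 66555/2 - 2187441/128) = 42548 - 6446705/128 = -1000561/128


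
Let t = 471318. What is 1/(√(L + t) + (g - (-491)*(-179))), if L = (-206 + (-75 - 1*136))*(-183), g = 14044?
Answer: -24615/1817512132 - √547629/5452536396 ≈ -1.3679e-5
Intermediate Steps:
L = 76311 (L = (-206 + (-75 - 136))*(-183) = (-206 - 211)*(-183) = -417*(-183) = 76311)
1/(√(L + t) + (g - (-491)*(-179))) = 1/(√(76311 + 471318) + (14044 - (-491)*(-179))) = 1/(√547629 + (14044 - 1*87889)) = 1/(√547629 + (14044 - 87889)) = 1/(√547629 - 73845) = 1/(-73845 + √547629)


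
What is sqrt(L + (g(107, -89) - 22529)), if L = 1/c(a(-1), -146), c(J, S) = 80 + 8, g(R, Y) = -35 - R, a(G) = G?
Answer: I*sqrt(43891034)/44 ≈ 150.57*I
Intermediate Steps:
c(J, S) = 88
L = 1/88 ≈ 0.011364
sqrt(L + (g(107, -89) - 22529)) = sqrt(1/88 + ((-35 - 1*107) - 22529)) = sqrt(1/88 + ((-35 - 107) - 22529)) = sqrt(1/88 + (-142 - 22529)) = sqrt(1/88 - 22671) = sqrt(-1995047/88) = I*sqrt(43891034)/44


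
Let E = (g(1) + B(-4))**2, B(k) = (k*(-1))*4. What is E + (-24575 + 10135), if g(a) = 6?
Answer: -13956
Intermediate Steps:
B(k) = -4*k (B(k) = -k*4 = -4*k)
E = 484 (E = (6 - 4*(-4))**2 = (6 + 16)**2 = 22**2 = 484)
E + (-24575 + 10135) = 484 + (-24575 + 10135) = 484 - 14440 = -13956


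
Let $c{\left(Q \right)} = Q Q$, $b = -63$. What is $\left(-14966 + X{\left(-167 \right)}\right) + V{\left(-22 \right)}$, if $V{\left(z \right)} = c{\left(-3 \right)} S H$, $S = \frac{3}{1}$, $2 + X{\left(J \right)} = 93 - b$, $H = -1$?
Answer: $-14839$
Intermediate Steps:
$c{\left(Q \right)} = Q^{2}$
$X{\left(J \right)} = 154$ ($X{\left(J \right)} = -2 + \left(93 - -63\right) = -2 + \left(93 + 63\right) = -2 + 156 = 154$)
$S = 3$ ($S = 3 \cdot 1 = 3$)
$V{\left(z \right)} = -27$ ($V{\left(z \right)} = \left(-3\right)^{2} \cdot 3 \left(-1\right) = 9 \cdot 3 \left(-1\right) = 27 \left(-1\right) = -27$)
$\left(-14966 + X{\left(-167 \right)}\right) + V{\left(-22 \right)} = \left(-14966 + 154\right) - 27 = -14812 - 27 = -14839$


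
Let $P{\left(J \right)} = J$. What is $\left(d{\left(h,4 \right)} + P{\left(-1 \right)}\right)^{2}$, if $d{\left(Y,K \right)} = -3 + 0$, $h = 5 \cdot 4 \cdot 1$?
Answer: $16$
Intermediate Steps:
$h = 20$ ($h = 5 \cdot 4 = 20$)
$d{\left(Y,K \right)} = -3$
$\left(d{\left(h,4 \right)} + P{\left(-1 \right)}\right)^{2} = \left(-3 - 1\right)^{2} = \left(-4\right)^{2} = 16$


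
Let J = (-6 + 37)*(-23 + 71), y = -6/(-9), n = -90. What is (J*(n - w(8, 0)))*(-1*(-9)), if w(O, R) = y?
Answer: -1214208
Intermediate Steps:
y = ⅔ (y = -6*(-⅑) = ⅔ ≈ 0.66667)
w(O, R) = ⅔
J = 1488 (J = 31*48 = 1488)
(J*(n - w(8, 0)))*(-1*(-9)) = (1488*(-90 - 1*⅔))*(-1*(-9)) = (1488*(-90 - ⅔))*9 = (1488*(-272/3))*9 = -134912*9 = -1214208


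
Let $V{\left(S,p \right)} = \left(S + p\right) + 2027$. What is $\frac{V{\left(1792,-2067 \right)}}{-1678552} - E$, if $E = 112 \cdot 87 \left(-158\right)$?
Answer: $\frac{323027260869}{209819} \approx 1.5396 \cdot 10^{6}$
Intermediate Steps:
$V{\left(S,p \right)} = 2027 + S + p$
$E = -1539552$ ($E = 9744 \left(-158\right) = -1539552$)
$\frac{V{\left(1792,-2067 \right)}}{-1678552} - E = \frac{2027 + 1792 - 2067}{-1678552} - -1539552 = 1752 \left(- \frac{1}{1678552}\right) + 1539552 = - \frac{219}{209819} + 1539552 = \frac{323027260869}{209819}$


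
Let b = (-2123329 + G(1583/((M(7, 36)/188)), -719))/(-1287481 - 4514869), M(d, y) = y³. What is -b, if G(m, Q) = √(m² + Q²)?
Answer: -2123329/5802350 + √70337508833857/67678610400 ≈ -0.36582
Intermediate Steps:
G(m, Q) = √(Q² + m²)
b = 2123329/5802350 - √70337508833857/67678610400 (b = (-2123329 + √((-719)² + (1583/((36³/188)))²))/(-1287481 - 4514869) = (-2123329 + √(516961 + (1583/((46656*(1/188))))²))/(-5802350) = (-2123329 + √(516961 + (1583/(11664/47))²))*(-1/5802350) = (-2123329 + √(516961 + (1583*(47/11664))²))*(-1/5802350) = (-2123329 + √(516961 + (74401/11664)²))*(-1/5802350) = (-2123329 + √(516961 + 5535508801/136048896))*(-1/5802350) = (-2123329 + √(70337508833857/136048896))*(-1/5802350) = (-2123329 + √70337508833857/11664)*(-1/5802350) = 2123329/5802350 - √70337508833857/67678610400 ≈ 0.36582)
-b = -(2123329/5802350 - √70337508833857/67678610400) = -2123329/5802350 + √70337508833857/67678610400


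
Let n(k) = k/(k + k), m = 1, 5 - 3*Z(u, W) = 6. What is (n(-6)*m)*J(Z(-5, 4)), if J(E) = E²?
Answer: 1/18 ≈ 0.055556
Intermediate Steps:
Z(u, W) = -⅓ (Z(u, W) = 5/3 - ⅓*6 = 5/3 - 2 = -⅓)
n(k) = ½ (n(k) = k/((2*k)) = k*(1/(2*k)) = ½)
(n(-6)*m)*J(Z(-5, 4)) = ((½)*1)*(-⅓)² = (½)*(⅑) = 1/18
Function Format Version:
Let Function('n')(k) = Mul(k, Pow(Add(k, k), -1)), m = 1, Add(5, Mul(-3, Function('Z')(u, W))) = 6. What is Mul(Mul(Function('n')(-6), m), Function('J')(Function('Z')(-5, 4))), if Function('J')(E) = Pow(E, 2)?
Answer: Rational(1, 18) ≈ 0.055556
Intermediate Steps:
Function('Z')(u, W) = Rational(-1, 3) (Function('Z')(u, W) = Add(Rational(5, 3), Mul(Rational(-1, 3), 6)) = Add(Rational(5, 3), -2) = Rational(-1, 3))
Function('n')(k) = Rational(1, 2) (Function('n')(k) = Mul(k, Pow(Mul(2, k), -1)) = Mul(k, Mul(Rational(1, 2), Pow(k, -1))) = Rational(1, 2))
Mul(Mul(Function('n')(-6), m), Function('J')(Function('Z')(-5, 4))) = Mul(Mul(Rational(1, 2), 1), Pow(Rational(-1, 3), 2)) = Mul(Rational(1, 2), Rational(1, 9)) = Rational(1, 18)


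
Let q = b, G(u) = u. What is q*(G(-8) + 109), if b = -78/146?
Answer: -3939/73 ≈ -53.959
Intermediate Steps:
b = -39/73 (b = -78/146 = -1*39/73 = -39/73 ≈ -0.53425)
q = -39/73 ≈ -0.53425
q*(G(-8) + 109) = -39*(-8 + 109)/73 = -39/73*101 = -3939/73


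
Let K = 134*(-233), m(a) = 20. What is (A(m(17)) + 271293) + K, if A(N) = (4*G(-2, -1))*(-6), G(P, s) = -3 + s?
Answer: 240167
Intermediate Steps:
K = -31222
A(N) = 96 (A(N) = (4*(-3 - 1))*(-6) = (4*(-4))*(-6) = -16*(-6) = 96)
(A(m(17)) + 271293) + K = (96 + 271293) - 31222 = 271389 - 31222 = 240167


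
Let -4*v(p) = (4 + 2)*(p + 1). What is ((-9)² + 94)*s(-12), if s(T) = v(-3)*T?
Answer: -6300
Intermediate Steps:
v(p) = -3/2 - 3*p/2 (v(p) = -(4 + 2)*(p + 1)/4 = -3*(1 + p)/2 = -(6 + 6*p)/4 = -3/2 - 3*p/2)
s(T) = 3*T (s(T) = (-3/2 - 3/2*(-3))*T = (-3/2 + 9/2)*T = 3*T)
((-9)² + 94)*s(-12) = ((-9)² + 94)*(3*(-12)) = (81 + 94)*(-36) = 175*(-36) = -6300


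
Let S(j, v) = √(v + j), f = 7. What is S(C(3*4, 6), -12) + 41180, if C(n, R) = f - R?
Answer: 41180 + I*√11 ≈ 41180.0 + 3.3166*I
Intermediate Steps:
C(n, R) = 7 - R
S(j, v) = √(j + v)
S(C(3*4, 6), -12) + 41180 = √((7 - 1*6) - 12) + 41180 = √((7 - 6) - 12) + 41180 = √(1 - 12) + 41180 = √(-11) + 41180 = I*√11 + 41180 = 41180 + I*√11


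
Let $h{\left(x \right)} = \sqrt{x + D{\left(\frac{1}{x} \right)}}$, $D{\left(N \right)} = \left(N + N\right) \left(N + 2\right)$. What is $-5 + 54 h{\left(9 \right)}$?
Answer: $-5 + 6 \sqrt{767} \approx 161.17$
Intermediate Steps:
$D{\left(N \right)} = 2 N \left(2 + N\right)$
$h{\left(x \right)} = \sqrt{x + \frac{2 \left(2 + \frac{1}{x}\right)}{x}}$
$-5 + 54 h{\left(9 \right)} = -5 + 54 \sqrt{9 + \frac{2}{81} + \frac{4}{9}} = -5 + 54 \sqrt{\frac{767}{81}} = -5 + 54 \frac{\sqrt{767}}{9} = -5 + 6 \sqrt{767}$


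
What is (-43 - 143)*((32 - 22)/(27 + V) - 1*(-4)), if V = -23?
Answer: -1209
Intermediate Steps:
(-43 - 143)*((32 - 22)/(27 + V) - 1*(-4)) = (-43 - 143)*((32 - 22)/(27 - 23) - 1*(-4)) = -186*(10/4 + 4) = -186*(10*(¼) + 4) = -186*(5/2 + 4) = -186*13/2 = -1209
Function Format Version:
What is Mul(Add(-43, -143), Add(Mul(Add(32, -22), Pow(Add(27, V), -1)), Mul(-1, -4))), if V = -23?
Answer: -1209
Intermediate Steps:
Mul(Add(-43, -143), Add(Mul(Add(32, -22), Pow(Add(27, V), -1)), Mul(-1, -4))) = Mul(Add(-43, -143), Add(Mul(Add(32, -22), Pow(Add(27, -23), -1)), Mul(-1, -4))) = Mul(-186, Add(Mul(10, Pow(4, -1)), 4)) = Mul(-186, Add(Mul(10, Rational(1, 4)), 4)) = Mul(-186, Add(Rational(5, 2), 4)) = Mul(-186, Rational(13, 2)) = -1209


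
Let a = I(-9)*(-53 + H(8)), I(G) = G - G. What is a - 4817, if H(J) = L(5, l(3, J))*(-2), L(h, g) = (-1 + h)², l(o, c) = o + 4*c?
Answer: -4817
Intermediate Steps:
I(G) = 0
H(J) = -32 (H(J) = (-1 + 5)²*(-2) = 4²*(-2) = 16*(-2) = -32)
a = 0 (a = 0*(-53 - 32) = 0*(-85) = 0)
a - 4817 = 0 - 4817 = -4817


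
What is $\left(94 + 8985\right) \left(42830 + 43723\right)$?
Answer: $785814687$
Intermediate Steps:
$\left(94 + 8985\right) \left(42830 + 43723\right) = 9079 \cdot 86553 = 785814687$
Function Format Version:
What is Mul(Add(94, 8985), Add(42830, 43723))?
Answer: 785814687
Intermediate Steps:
Mul(Add(94, 8985), Add(42830, 43723)) = Mul(9079, 86553) = 785814687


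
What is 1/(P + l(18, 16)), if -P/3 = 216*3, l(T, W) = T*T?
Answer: -1/1620 ≈ -0.00061728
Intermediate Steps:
l(T, W) = T²
P = -1944 (P = -648*3 = -3*648 = -1944)
1/(P + l(18, 16)) = 1/(-1944 + 18²) = 1/(-1944 + 324) = 1/(-1620) = -1/1620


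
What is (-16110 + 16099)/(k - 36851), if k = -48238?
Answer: 11/85089 ≈ 0.00012928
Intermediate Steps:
(-16110 + 16099)/(k - 36851) = (-16110 + 16099)/(-48238 - 36851) = -11/(-85089) = -11*(-1/85089) = 11/85089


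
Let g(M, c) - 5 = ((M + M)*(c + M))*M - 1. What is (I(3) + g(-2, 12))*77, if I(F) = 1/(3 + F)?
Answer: 38885/6 ≈ 6480.8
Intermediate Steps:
g(M, c) = 4 + 2*M**2*(M + c) (g(M, c) = 5 + (((M + M)*(c + M))*M - 1) = 5 + (((2*M)*(M + c))*M - 1) = 5 + ((2*M*(M + c))*M - 1) = 5 + (2*M**2*(M + c) - 1) = 5 + (-1 + 2*M**2*(M + c)) = 4 + 2*M**2*(M + c))
(I(3) + g(-2, 12))*77 = (1/(3 + 3) + (4 + 2*(-2)**3 + 2*12*(-2)**2))*77 = (1/6 + (4 + 2*(-8) + 2*12*4))*77 = (1/6 + (4 - 16 + 96))*77 = (1/6 + 84)*77 = (505/6)*77 = 38885/6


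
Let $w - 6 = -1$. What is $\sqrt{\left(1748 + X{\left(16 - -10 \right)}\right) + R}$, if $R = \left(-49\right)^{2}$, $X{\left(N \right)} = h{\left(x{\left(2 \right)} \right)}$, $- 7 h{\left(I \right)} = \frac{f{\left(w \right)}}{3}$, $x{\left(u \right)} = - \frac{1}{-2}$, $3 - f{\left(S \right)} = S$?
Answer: $\frac{89 \sqrt{231}}{21} \approx 64.413$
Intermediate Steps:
$w = 5$ ($w = 6 - 1 = 5$)
$f{\left(S \right)} = 3 - S$
$x{\left(u \right)} = \frac{1}{2}$ ($x{\left(u \right)} = \left(-1\right) \left(- \frac{1}{2}\right) = \frac{1}{2}$)
$h{\left(I \right)} = \frac{2}{21}$ ($h{\left(I \right)} = - \frac{\left(3 - 5\right) \frac{1}{3}}{7} = - \frac{\left(-2\right) \frac{1}{3}}{7} = \left(- \frac{1}{7}\right) \left(- \frac{2}{3}\right) = \frac{2}{21}$)
$X{\left(N \right)} = \frac{2}{21}$
$R = 2401$
$\sqrt{\left(1748 + X{\left(16 - -10 \right)}\right) + R} = \sqrt{\left(1748 + \frac{2}{21}\right) + 2401} = \sqrt{\frac{36710}{21} + 2401} = \sqrt{\frac{87131}{21}} = \frac{89 \sqrt{231}}{21}$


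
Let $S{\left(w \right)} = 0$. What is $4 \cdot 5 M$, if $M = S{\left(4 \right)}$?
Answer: $0$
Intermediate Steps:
$M = 0$
$4 \cdot 5 M = 4 \cdot 5 \cdot 0 = 20 \cdot 0 = 0$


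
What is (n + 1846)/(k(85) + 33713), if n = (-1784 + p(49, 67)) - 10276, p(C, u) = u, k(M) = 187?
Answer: -10147/33900 ≈ -0.29932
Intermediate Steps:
n = -11993 (n = (-1784 + 67) - 10276 = -1717 - 10276 = -11993)
(n + 1846)/(k(85) + 33713) = (-11993 + 1846)/(187 + 33713) = -10147/33900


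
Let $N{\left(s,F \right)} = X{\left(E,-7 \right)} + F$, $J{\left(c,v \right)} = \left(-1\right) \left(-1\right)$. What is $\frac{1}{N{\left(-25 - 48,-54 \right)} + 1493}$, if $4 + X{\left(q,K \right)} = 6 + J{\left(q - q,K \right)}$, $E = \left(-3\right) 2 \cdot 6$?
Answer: $\frac{1}{1442} \approx 0.00069348$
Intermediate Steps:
$E = -36$ ($E = \left(-6\right) 6 = -36$)
$J{\left(c,v \right)} = 1$
$X{\left(q,K \right)} = 3$ ($X{\left(q,K \right)} = -4 + \left(6 + 1\right) = -4 + 7 = 3$)
$N{\left(s,F \right)} = 3 + F$
$\frac{1}{N{\left(-25 - 48,-54 \right)} + 1493} = \frac{1}{\left(3 - 54\right) + 1493} = \frac{1}{-51 + 1493} = \frac{1}{1442}$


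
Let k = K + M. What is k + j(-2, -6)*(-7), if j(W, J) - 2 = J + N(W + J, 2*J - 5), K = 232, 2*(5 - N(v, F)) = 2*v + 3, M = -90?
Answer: 179/2 ≈ 89.500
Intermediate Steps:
N(v, F) = 7/2 - v (N(v, F) = 5 - (2*v + 3)/2 = 5 - (3 + 2*v)/2 = 5 + (-3/2 - v) = 7/2 - v)
j(W, J) = 11/2 - W (j(W, J) = 2 + (J + (7/2 - (W + J))) = 2 + (J + (7/2 - (J + W))) = 2 + (J + (7/2 + (-J - W))) = 2 + (J + (7/2 - J - W)) = 2 + (7/2 - W) = 11/2 - W)
k = 142 (k = 232 - 90 = 142)
k + j(-2, -6)*(-7) = 142 + (11/2 - 1*(-2))*(-7) = 142 + (11/2 + 2)*(-7) = 142 + (15/2)*(-7) = 142 - 105/2 = 179/2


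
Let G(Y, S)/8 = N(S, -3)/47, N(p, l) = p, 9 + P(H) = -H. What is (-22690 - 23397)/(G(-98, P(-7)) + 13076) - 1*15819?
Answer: -9723827453/614556 ≈ -15823.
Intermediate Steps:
P(H) = -9 - H
G(Y, S) = 8*S/47 (G(Y, S) = 8*(S/47) = 8*S/47)
(-22690 - 23397)/(G(-98, P(-7)) + 13076) - 1*15819 = (-22690 - 23397)/(8*(-9 - 1*(-7))/47 + 13076) - 1*15819 = -46087/(8*(-9 + 7)/47 + 13076) - 15819 = -46087/((8/47)*(-2) + 13076) - 15819 = -46087/(-16/47 + 13076) - 15819 = -46087/614556/47 - 15819 = -46087*47/614556 - 15819 = -2166089/614556 - 15819 = -9723827453/614556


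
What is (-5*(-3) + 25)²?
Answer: 1600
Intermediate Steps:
(-5*(-3) + 25)² = (15 + 25)² = 40² = 1600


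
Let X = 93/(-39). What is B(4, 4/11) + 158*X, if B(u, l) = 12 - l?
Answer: -52214/143 ≈ -365.13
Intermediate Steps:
X = -31/13 (X = 93*(-1/39) = -31/13 ≈ -2.3846)
B(4, 4/11) + 158*X = (12 - 4/11) + 158*(-31/13) = (12 - 4/11) - 4898/13 = 128/11 - 4898/13 = -52214/143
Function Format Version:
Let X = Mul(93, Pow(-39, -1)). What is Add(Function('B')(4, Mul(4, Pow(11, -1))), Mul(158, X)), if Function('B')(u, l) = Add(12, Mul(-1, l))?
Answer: Rational(-52214, 143) ≈ -365.13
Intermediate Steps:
X = Rational(-31, 13) (X = Mul(93, Rational(-1, 39)) = Rational(-31, 13) ≈ -2.3846)
Add(Function('B')(4, Mul(4, Pow(11, -1))), Mul(158, X)) = Add(Add(12, Mul(-1, Mul(4, Pow(11, -1)))), Mul(158, Rational(-31, 13))) = Add(Add(12, Mul(-1, Mul(4, Rational(1, 11)))), Rational(-4898, 13)) = Add(Add(12, Mul(-1, Rational(4, 11))), Rational(-4898, 13)) = Add(Add(12, Rational(-4, 11)), Rational(-4898, 13)) = Add(Rational(128, 11), Rational(-4898, 13)) = Rational(-52214, 143)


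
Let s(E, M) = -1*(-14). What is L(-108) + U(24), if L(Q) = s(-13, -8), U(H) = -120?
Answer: -106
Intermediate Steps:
s(E, M) = 14
L(Q) = 14
L(-108) + U(24) = 14 - 120 = -106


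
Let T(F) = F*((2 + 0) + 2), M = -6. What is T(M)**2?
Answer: 576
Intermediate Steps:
T(F) = 4*F (T(F) = F*(2 + 2) = F*4 = 4*F)
T(M)**2 = (4*(-6))**2 = (-24)**2 = 576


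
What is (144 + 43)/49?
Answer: 187/49 ≈ 3.8163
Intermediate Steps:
(144 + 43)/49 = 187*(1/49) = 187/49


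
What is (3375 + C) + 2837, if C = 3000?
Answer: 9212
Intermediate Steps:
(3375 + C) + 2837 = (3375 + 3000) + 2837 = 6375 + 2837 = 9212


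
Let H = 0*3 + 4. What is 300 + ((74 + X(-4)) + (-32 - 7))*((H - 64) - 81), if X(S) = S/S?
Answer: -4776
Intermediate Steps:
X(S) = 1
H = 4 (H = 0 + 4 = 4)
300 + ((74 + X(-4)) + (-32 - 7))*((H - 64) - 81) = 300 + ((74 + 1) + (-32 - 7))*((4 - 64) - 81) = 300 + (75 - 39)*(-60 - 81) = 300 + 36*(-141) = 300 - 5076 = -4776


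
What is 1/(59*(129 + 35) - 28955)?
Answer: -1/19279 ≈ -5.1870e-5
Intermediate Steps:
1/(59*(129 + 35) - 28955) = 1/(59*164 - 28955) = 1/(9676 - 28955) = 1/(-19279) = -1/19279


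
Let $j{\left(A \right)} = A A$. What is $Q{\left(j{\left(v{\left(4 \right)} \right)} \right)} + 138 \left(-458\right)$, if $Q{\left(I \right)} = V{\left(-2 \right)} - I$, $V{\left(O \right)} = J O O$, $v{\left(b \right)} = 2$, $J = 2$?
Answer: $-63200$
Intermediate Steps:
$V{\left(O \right)} = 2 O^{2}$ ($V{\left(O \right)} = 2 O O = 2 O^{2}$)
$j{\left(A \right)} = A^{2}$
$Q{\left(I \right)} = 8 - I$ ($Q{\left(I \right)} = 2 \left(-2\right)^{2} - I = 2 \cdot 4 - I = 8 - I$)
$Q{\left(j{\left(v{\left(4 \right)} \right)} \right)} + 138 \left(-458\right) = \left(8 - 2^{2}\right) + 138 \left(-458\right) = \left(8 - 4\right) - 63204 = 4 - 63204 = -63200$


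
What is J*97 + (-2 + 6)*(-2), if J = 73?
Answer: 7073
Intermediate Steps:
J*97 + (-2 + 6)*(-2) = 73*97 + (-2 + 6)*(-2) = 7081 + 4*(-2) = 7081 - 8 = 7073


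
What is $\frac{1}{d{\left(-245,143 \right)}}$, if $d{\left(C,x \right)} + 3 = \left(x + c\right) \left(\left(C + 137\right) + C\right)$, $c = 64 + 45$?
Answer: $- \frac{1}{88959} \approx -1.1241 \cdot 10^{-5}$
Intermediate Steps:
$c = 109$
$d{\left(C,x \right)} = -3 + \left(109 + x\right) \left(137 + 2 C\right)$ ($d{\left(C,x \right)} = -3 + \left(x + 109\right) \left(\left(C + 137\right) + C\right) = -3 + \left(109 + x\right) \left(\left(137 + C\right) + C\right) = -3 + \left(109 + x\right) \left(137 + 2 C\right)$)
$\frac{1}{d{\left(-245,143 \right)}} = \frac{1}{14930 + 137 \cdot 143 + 218 \left(-245\right) + 2 \left(-245\right) 143} = \frac{1}{14930 + 19591 - 53410 - 70070} = \frac{1}{-88959} = - \frac{1}{88959}$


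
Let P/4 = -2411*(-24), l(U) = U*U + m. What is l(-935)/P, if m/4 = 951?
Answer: 878029/231456 ≈ 3.7935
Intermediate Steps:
m = 3804 (m = 4*951 = 3804)
l(U) = 3804 + U² (l(U) = U*U + 3804 = U² + 3804 = 3804 + U²)
P = 231456 (P = 4*(-2411*(-24)) = 4*57864 = 231456)
l(-935)/P = (3804 + (-935)²)/231456 = (3804 + 874225)*(1/231456) = 878029*(1/231456) = 878029/231456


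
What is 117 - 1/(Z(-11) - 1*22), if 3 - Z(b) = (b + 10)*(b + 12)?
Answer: 2107/18 ≈ 117.06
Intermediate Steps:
Z(b) = 3 - (10 + b)*(12 + b) (Z(b) = 3 - (b + 10)*(b + 12) = 3 - (10 + b)*(12 + b))
117 - 1/(Z(-11) - 1*22) = 117 - 1/((-117 - 1*(-11)² - 22*(-11)) - 1*22) = 117 - 1/((-117 - 1*121 + 242) - 22) = 117 - 1/((-117 - 121 + 242) - 22) = 117 - 1/(4 - 22) = 117 - 1/(-18) = 117 - 1*(-1/18) = 117 + 1/18 = 2107/18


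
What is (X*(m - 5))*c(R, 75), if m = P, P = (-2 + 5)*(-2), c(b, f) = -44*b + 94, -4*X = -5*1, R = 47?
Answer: 54285/2 ≈ 27143.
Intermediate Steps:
X = 5/4 (X = -(-5)/4 = -1/4*(-5) = 5/4 ≈ 1.2500)
c(b, f) = 94 - 44*b
P = -6 (P = 3*(-2) = -6)
m = -6
(X*(m - 5))*c(R, 75) = (5*(-6 - 5)/4)*(94 - 44*47) = ((5/4)*(-11))*(94 - 2068) = -55/4*(-1974) = 54285/2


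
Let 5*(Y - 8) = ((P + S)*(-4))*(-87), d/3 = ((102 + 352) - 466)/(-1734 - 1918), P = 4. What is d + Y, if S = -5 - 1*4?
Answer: -310411/913 ≈ -339.99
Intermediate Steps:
S = -9 (S = -5 - 4 = -9)
d = 9/913 (d = 3*(((102 + 352) - 466)/(-1734 - 1918)) = 3*((454 - 466)/(-3652)) = 3*(-12*(-1/3652)) = 3*(3/913) = 9/913 ≈ 0.0098576)
Y = -340 (Y = 8 + (((4 - 9)*(-4))*(-87))/5 = 8 + (-5*(-4)*(-87))/5 = 8 + (20*(-87))/5 = 8 + (⅕)*(-1740) = 8 - 348 = -340)
d + Y = 9/913 - 340 = -310411/913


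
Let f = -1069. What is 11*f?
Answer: -11759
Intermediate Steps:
11*f = 11*(-1069) = -11759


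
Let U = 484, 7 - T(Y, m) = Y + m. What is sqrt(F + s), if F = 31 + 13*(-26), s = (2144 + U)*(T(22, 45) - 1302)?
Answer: I*sqrt(3579643) ≈ 1892.0*I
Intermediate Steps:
T(Y, m) = 7 - Y - m (T(Y, m) = 7 - (Y + m) = 7 + (-Y - m) = 7 - Y - m)
s = -3579336 (s = (2144 + 484)*((7 - 1*22 - 1*45) - 1302) = 2628*((7 - 22 - 45) - 1302) = 2628*(-60 - 1302) = 2628*(-1362) = -3579336)
F = -307 (F = 31 - 338 = -307)
sqrt(F + s) = sqrt(-307 - 3579336) = sqrt(-3579643) = I*sqrt(3579643)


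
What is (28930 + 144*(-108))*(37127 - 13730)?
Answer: 313005066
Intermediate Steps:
(28930 + 144*(-108))*(37127 - 13730) = (28930 - 15552)*23397 = 13378*23397 = 313005066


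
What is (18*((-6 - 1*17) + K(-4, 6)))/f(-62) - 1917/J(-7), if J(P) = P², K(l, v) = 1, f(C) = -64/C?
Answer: -165717/392 ≈ -422.75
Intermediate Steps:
(18*((-6 - 1*17) + K(-4, 6)))/f(-62) - 1917/J(-7) = (18*((-6 - 1*17) + 1))/((-64/(-62))) - 1917/((-7)²) = (18*((-6 - 17) + 1))/((-64*(-1/62))) - 1917/49 = (18*(-23 + 1))/(32/31) - 1917*1/49 = (18*(-22))*(31/32) - 1917/49 = -396*31/32 - 1917/49 = -3069/8 - 1917/49 = -165717/392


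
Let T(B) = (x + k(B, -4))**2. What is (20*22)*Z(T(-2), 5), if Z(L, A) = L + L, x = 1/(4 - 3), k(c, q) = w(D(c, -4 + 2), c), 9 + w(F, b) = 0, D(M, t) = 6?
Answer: 56320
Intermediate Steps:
w(F, b) = -9 (w(F, b) = -9 + 0 = -9)
k(c, q) = -9
x = 1 (x = 1/1 = 1)
T(B) = 64 (T(B) = (1 - 9)**2 = (-8)**2 = 64)
Z(L, A) = 2*L
(20*22)*Z(T(-2), 5) = (20*22)*(2*64) = 440*128 = 56320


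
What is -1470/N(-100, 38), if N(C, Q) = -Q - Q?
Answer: 735/38 ≈ 19.342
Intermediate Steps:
N(C, Q) = -2*Q
-1470/N(-100, 38) = -1470/((-2*38)) = -1470/(-76) = -1470*(-1/76) = 735/38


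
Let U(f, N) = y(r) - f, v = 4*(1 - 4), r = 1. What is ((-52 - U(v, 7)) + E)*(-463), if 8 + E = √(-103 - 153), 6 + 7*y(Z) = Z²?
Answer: 231037/7 - 7408*I ≈ 33005.0 - 7408.0*I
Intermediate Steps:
y(Z) = -6/7 + Z²/7
v = -12 (v = 4*(-3) = -12)
U(f, N) = -5/7 - f (U(f, N) = (-6/7 + (⅐)*1²) - f = (-6/7 + (⅐)*1) - f = (-6/7 + ⅐) - f = -5/7 - f)
E = -8 + 16*I (E = -8 + √(-103 - 153) = -8 + √(-256) = -8 + 16*I ≈ -8.0 + 16.0*I)
((-52 - U(v, 7)) + E)*(-463) = ((-52 - (-5/7 - 1*(-12))) + (-8 + 16*I))*(-463) = ((-52 - (-5/7 + 12)) + (-8 + 16*I))*(-463) = ((-52 - 1*79/7) + (-8 + 16*I))*(-463) = ((-52 - 79/7) + (-8 + 16*I))*(-463) = (-443/7 + (-8 + 16*I))*(-463) = (-499/7 + 16*I)*(-463) = 231037/7 - 7408*I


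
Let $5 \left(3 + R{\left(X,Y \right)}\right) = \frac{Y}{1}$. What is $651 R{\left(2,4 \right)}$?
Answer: $- \frac{7161}{5} \approx -1432.2$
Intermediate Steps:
$R{\left(X,Y \right)} = -3 + \frac{Y}{5}$ ($R{\left(X,Y \right)} = -3 + \frac{Y 1^{-1}}{5} = -3 + \frac{Y 1}{5} = -3 + \frac{Y}{5}$)
$651 R{\left(2,4 \right)} = 651 \left(-3 + \frac{1}{5} \cdot 4\right) = 651 \left(-3 + \frac{4}{5}\right) = 651 \left(- \frac{11}{5}\right) = - \frac{7161}{5}$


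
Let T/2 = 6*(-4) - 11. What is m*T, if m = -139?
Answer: 9730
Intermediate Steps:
T = -70 (T = 2*(6*(-4) - 11) = 2*(-24 - 11) = 2*(-35) = -70)
m*T = -139*(-70) = 9730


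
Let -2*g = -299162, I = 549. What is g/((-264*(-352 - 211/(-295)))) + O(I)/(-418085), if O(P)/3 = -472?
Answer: 18487322860871/11437992842760 ≈ 1.6163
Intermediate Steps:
O(P) = -1416 (O(P) = 3*(-472) = -1416)
g = 149581 (g = -½*(-299162) = 149581)
g/((-264*(-352 - 211/(-295)))) + O(I)/(-418085) = 149581/((-264*(-352 - 211/(-295)))) - 1416/(-418085) = 149581/((-264*(-352 - 211*(-1/295)))) - 1416*(-1/418085) = 149581/((-264*(-352 + 211/295))) + 1416/418085 = 149581/((-264*(-103629/295))) + 1416/418085 = 149581/(27358056/295) + 1416/418085 = 149581*(295/27358056) + 1416/418085 = 44126395/27358056 + 1416/418085 = 18487322860871/11437992842760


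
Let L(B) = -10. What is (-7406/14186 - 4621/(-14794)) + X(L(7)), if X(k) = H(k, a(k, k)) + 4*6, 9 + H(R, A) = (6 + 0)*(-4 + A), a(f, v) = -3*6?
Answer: -12299264943/104933842 ≈ -117.21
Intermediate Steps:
a(f, v) = -18
H(R, A) = -33 + 6*A (H(R, A) = -9 + (6 + 0)*(-4 + A) = -9 + 6*(-4 + A) = -9 + (-24 + 6*A) = -33 + 6*A)
X(k) = -117 (X(k) = (-33 + 6*(-18)) + 4*6 = (-33 - 108) + 24 = -141 + 24 = -117)
(-7406/14186 - 4621/(-14794)) + X(L(7)) = (-7406/14186 - 4621/(-14794)) - 117 = (-7406*1/14186 - 4621*(-1/14794)) - 117 = (-3703/7093 + 4621/14794) - 117 = -22005429/104933842 - 117 = -12299264943/104933842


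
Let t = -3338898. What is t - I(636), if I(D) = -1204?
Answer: -3337694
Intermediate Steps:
t - I(636) = -3338898 - 1*(-1204) = -3338898 + 1204 = -3337694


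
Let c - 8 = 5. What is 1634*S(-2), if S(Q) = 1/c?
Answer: 1634/13 ≈ 125.69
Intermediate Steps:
c = 13 (c = 8 + 5 = 13)
S(Q) = 1/13
1634*S(-2) = 1634*(1/13) = 1634/13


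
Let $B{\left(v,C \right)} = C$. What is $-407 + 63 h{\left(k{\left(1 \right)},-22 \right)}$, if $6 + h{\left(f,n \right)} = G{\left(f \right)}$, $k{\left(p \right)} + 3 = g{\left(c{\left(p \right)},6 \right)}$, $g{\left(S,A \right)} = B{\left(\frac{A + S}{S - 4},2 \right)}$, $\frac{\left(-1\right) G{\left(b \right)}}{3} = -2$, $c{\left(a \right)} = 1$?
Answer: $-407$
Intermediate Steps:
$G{\left(b \right)} = 6$ ($G{\left(b \right)} = \left(-3\right) \left(-2\right) = 6$)
$g{\left(S,A \right)} = 2$
$k{\left(p \right)} = -1$ ($k{\left(p \right)} = -3 + 2 = -1$)
$h{\left(f,n \right)} = 0$ ($h{\left(f,n \right)} = -6 + 6 = 0$)
$-407 + 63 h{\left(k{\left(1 \right)},-22 \right)} = -407 + 63 \cdot 0 = -407 + 0 = -407$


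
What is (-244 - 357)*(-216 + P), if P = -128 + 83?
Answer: 156861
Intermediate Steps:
P = -45
(-244 - 357)*(-216 + P) = (-244 - 357)*(-216 - 45) = -601*(-261) = 156861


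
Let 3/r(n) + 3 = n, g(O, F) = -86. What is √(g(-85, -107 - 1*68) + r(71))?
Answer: I*√99365/34 ≈ 9.2712*I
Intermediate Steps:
r(n) = 3/(-3 + n)
√(g(-85, -107 - 1*68) + r(71)) = √(-86 + 3/(-3 + 71)) = √(-86 + 3/68) = √(-5845/68) = I*√99365/34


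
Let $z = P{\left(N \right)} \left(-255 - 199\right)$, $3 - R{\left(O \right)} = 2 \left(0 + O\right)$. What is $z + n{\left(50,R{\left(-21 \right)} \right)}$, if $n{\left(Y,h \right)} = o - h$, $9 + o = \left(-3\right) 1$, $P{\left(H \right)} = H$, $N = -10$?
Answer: $4483$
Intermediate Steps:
$o = -12$ ($o = -9 - 3 = -12$)
$R{\left(O \right)} = 3 - 2 O$ ($R{\left(O \right)} = 3 - 2 \left(0 + O\right) = 3 - 2 O$)
$n{\left(Y,h \right)} = -12 - h$
$z = 4540$ ($z = - 10 \left(-255 - 199\right) = \left(-10\right) \left(-454\right) = 4540$)
$z + n{\left(50,R{\left(-21 \right)} \right)} = 4540 - \left(15 + 42\right) = 4540 - 57 = 4483$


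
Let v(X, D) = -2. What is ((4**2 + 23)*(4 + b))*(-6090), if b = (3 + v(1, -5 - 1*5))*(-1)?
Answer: -712530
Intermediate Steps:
b = -1 (b = (3 - 2)*(-1) = 1*(-1) = -1)
((4**2 + 23)*(4 + b))*(-6090) = ((4**2 + 23)*(4 - 1))*(-6090) = ((16 + 23)*3)*(-6090) = (39*3)*(-6090) = 117*(-6090) = -712530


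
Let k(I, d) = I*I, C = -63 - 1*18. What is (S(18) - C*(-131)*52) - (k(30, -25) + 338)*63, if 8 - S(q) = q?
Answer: -629776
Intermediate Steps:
S(q) = 8 - q
C = -81 (C = -63 - 18 = -81)
k(I, d) = I²
(S(18) - C*(-131)*52) - (k(30, -25) + 338)*63 = ((8 - 1*18) - (-81*(-131))*52) - (30² + 338)*63 = ((8 - 18) - 10611*52) - (900 + 338)*63 = (-10 - 1*551772) - 1238*63 = (-10 - 551772) - 1*77994 = -551782 - 77994 = -629776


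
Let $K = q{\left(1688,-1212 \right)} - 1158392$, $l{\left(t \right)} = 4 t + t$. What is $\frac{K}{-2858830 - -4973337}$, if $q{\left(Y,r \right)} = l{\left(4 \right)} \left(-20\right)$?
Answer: $- \frac{1158792}{2114507} \approx -0.54802$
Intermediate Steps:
$l{\left(t \right)} = 5 t$
$q{\left(Y,r \right)} = -400$ ($q{\left(Y,r \right)} = 5 \cdot 4 \left(-20\right) = 20 \left(-20\right) = -400$)
$K = -1158792$ ($K = -400 - 1158392 = -1158792$)
$\frac{K}{-2858830 - -4973337} = - \frac{1158792}{-2858830 - -4973337} = - \frac{1158792}{-2858830 + 4973337} = - \frac{1158792}{2114507}$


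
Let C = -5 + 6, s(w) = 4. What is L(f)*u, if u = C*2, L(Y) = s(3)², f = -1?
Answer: 32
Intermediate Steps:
L(Y) = 16 (L(Y) = 4² = 16)
C = 1
u = 2 (u = 1*2 = 2)
L(f)*u = 16*2 = 32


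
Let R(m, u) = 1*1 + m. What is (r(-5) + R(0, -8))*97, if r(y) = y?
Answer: -388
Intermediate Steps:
R(m, u) = 1 + m
(r(-5) + R(0, -8))*97 = (-5 + (1 + 0))*97 = (-5 + 1)*97 = -4*97 = -388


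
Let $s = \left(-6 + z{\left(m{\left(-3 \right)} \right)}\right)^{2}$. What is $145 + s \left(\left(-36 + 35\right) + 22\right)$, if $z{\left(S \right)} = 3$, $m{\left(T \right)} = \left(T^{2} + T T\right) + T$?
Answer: $334$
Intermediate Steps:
$m{\left(T \right)} = T + 2 T^{2}$ ($m{\left(T \right)} = \left(T^{2} + T^{2}\right) + T = 2 T^{2} + T = T + 2 T^{2}$)
$s = 9$ ($s = \left(-6 + 3\right)^{2} = \left(-3\right)^{2} = 9$)
$145 + s \left(\left(-36 + 35\right) + 22\right) = 145 + 9 \left(\left(-36 + 35\right) + 22\right) = 145 + 9 \left(-1 + 22\right) = 145 + 9 \cdot 21 = 145 + 189 = 334$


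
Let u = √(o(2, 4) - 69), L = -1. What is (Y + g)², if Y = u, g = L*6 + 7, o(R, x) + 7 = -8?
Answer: -83 + 4*I*√21 ≈ -83.0 + 18.33*I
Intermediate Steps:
o(R, x) = -15 (o(R, x) = -7 - 8 = -15)
g = 1 (g = -1*6 + 7 = -6 + 7 = 1)
u = 2*I*√21 (u = √(-15 - 69) = √(-84) = 2*I*√21 ≈ 9.1651*I)
Y = 2*I*√21 ≈ 9.1651*I
(Y + g)² = (2*I*√21 + 1)² = (1 + 2*I*√21)²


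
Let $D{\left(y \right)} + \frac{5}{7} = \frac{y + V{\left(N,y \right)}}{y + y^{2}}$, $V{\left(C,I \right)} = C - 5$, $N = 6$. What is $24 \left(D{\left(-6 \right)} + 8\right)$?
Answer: $\frac{1196}{7} \approx 170.86$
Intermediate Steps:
$V{\left(C,I \right)} = -5 + C$ ($V{\left(C,I \right)} = C - 5 = -5 + C$)
$D{\left(y \right)} = - \frac{5}{7} + \frac{1 + y}{y + y^{2}}$ ($D{\left(y \right)} = - \frac{5}{7} + \frac{y + \left(-5 + 6\right)}{y + y^{2}} = - \frac{5}{7} + \frac{y + 1}{y + y^{2}} = - \frac{5}{7} + \frac{1 + y}{y + y^{2}}$)
$24 \left(D{\left(-6 \right)} + 8\right) = 24 \left(\left(- \frac{5}{7} + \frac{1}{-6}\right) + 8\right) = 24 \left(\left(- \frac{5}{7} - \frac{1}{6}\right) + 8\right) = 24 \left(- \frac{37}{42} + 8\right) = 24 \cdot \frac{299}{42} = \frac{1196}{7}$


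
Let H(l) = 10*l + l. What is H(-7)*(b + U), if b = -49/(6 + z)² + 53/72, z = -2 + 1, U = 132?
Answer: -18125569/1800 ≈ -10070.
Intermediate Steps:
z = -1
b = -2203/1800 (b = -49/(6 - 1)² + 53/72 = -49/(5²) + 53*(1/72) = -49/25 + 53/72 = -2203/1800 ≈ -1.2239)
H(l) = 11*l
H(-7)*(b + U) = (11*(-7))*(-2203/1800 + 132) = -77*235397/1800 = -18125569/1800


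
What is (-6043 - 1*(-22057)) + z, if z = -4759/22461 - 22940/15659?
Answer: 5631803042665/351716799 ≈ 16012.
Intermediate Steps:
z = -589776521/351716799 (z = -4759*1/22461 - 22940*1/15659 = -4759/22461 - 22940/15659 = -589776521/351716799 ≈ -1.6769)
(-6043 - 1*(-22057)) + z = (-6043 - 1*(-22057)) - 589776521/351716799 = (-6043 + 22057) - 589776521/351716799 = 16014 - 589776521/351716799 = 5631803042665/351716799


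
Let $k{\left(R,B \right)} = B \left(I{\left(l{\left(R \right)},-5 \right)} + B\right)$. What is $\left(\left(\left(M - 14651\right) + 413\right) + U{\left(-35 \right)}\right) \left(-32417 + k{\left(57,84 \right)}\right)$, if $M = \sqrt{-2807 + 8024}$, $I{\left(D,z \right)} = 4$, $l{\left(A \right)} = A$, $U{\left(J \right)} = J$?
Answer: $357181825 - 25025 \sqrt{5217} \approx 3.5537 \cdot 10^{8}$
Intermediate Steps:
$k{\left(R,B \right)} = B \left(4 + B\right)$
$M = \sqrt{5217} \approx 72.229$
$\left(\left(\left(M - 14651\right) + 413\right) + U{\left(-35 \right)}\right) \left(-32417 + k{\left(57,84 \right)}\right) = \left(\left(\left(\sqrt{5217} - 14651\right) + 413\right) - 35\right) \left(-32417 + 84 \left(4 + 84\right)\right) = \left(\left(\left(-14651 + \sqrt{5217}\right) + 413\right) - 35\right) \left(-32417 + 84 \cdot 88\right) = \left(\left(-14238 + \sqrt{5217}\right) - 35\right) \left(-32417 + 7392\right) = \left(-14273 + \sqrt{5217}\right) \left(-25025\right) = 357181825 - 25025 \sqrt{5217}$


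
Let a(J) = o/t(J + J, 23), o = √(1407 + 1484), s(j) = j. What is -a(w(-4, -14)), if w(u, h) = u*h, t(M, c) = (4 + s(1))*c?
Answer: -7*√59/115 ≈ -0.46755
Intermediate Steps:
t(M, c) = 5*c (t(M, c) = (4 + 1)*c = 5*c)
o = 7*√59 (o = √2891 = 7*√59 ≈ 53.768)
w(u, h) = h*u
a(J) = 7*√59/115 (a(J) = (7*√59)/((5*23)) = (7*√59)/115 = (7*√59)*(1/115) = 7*√59/115)
-a(w(-4, -14)) = -7*√59/115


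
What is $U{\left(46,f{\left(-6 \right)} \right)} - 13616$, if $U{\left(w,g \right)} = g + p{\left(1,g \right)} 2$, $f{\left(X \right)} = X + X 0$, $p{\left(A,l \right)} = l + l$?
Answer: $-13646$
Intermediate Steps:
$p{\left(A,l \right)} = 2 l$
$f{\left(X \right)} = X$ ($f{\left(X \right)} = X + 0 = X$)
$U{\left(w,g \right)} = 5 g$ ($U{\left(w,g \right)} = g + 2 g 2 = g + 4 g = 5 g$)
$U{\left(46,f{\left(-6 \right)} \right)} - 13616 = 5 \left(-6\right) - 13616 = -30 - 13616 = -13646$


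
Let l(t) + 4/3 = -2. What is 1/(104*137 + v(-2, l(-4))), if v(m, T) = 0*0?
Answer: 1/14248 ≈ 7.0185e-5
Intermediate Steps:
l(t) = -10/3 (l(t) = -4/3 - 2 = -10/3)
v(m, T) = 0
1/(104*137 + v(-2, l(-4))) = 1/(104*137 + 0) = 1/(14248 + 0) = 1/14248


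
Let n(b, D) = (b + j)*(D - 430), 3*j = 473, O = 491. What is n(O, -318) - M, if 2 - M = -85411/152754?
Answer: -74117039063/152754 ≈ -4.8521e+5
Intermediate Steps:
j = 473/3 (j = (1/3)*473 = 473/3 ≈ 157.67)
n(b, D) = (-430 + D)*(473/3 + b) (n(b, D) = (b + 473/3)*(D - 430) = (473/3 + b)*(-430 + D) = (-430 + D)*(473/3 + b))
M = 390919/152754 (M = 2 - (-85411)/152754 = 2 - 1*(-85411/152754) = 2 + 85411/152754 = 390919/152754 ≈ 2.5591)
n(O, -318) - M = (-203390/3 - 430*491 + (473/3)*(-318) - 318*491) - 1*390919/152754 = (-203390/3 - 211130 - 50138 - 156138) - 390919/152754 = -1455608/3 - 390919/152754 = -74117039063/152754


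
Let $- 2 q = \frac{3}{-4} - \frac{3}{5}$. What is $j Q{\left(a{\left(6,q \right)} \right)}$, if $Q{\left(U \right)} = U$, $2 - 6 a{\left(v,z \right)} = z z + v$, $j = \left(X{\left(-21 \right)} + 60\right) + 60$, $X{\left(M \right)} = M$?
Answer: $- \frac{235257}{3200} \approx -73.518$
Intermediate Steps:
$q = \frac{27}{40}$ ($q = - \frac{\frac{3}{-4} - \frac{3}{5}}{2} = - \frac{3 \left(- \frac{1}{4}\right) - \frac{3}{5}}{2} = - \frac{- \frac{3}{4} - \frac{3}{5}}{2} = \left(- \frac{1}{2}\right) \left(- \frac{27}{20}\right) = \frac{27}{40} \approx 0.675$)
$j = 99$ ($j = \left(-21 + 60\right) + 60 = 39 + 60 = 99$)
$a{\left(v,z \right)} = \frac{1}{3} - \frac{v}{6} - \frac{z^{2}}{6}$ ($a{\left(v,z \right)} = \frac{1}{3} - \frac{z z + v}{6} = \frac{1}{3} - \frac{z^{2} + v}{6} = \frac{1}{3} - \frac{v + z^{2}}{6} = \frac{1}{3} - \left(\frac{v}{6} + \frac{z^{2}}{6}\right) = \frac{1}{3} - \frac{v}{6} - \frac{z^{2}}{6}$)
$j Q{\left(a{\left(6,q \right)} \right)} = 99 \left(\frac{1}{3} - 1 - \frac{\left(\frac{27}{40}\right)^{2}}{6}\right) = 99 \left(\frac{1}{3} - 1 - \frac{243}{3200}\right) = 99 \left(- \frac{7129}{9600}\right) = - \frac{235257}{3200}$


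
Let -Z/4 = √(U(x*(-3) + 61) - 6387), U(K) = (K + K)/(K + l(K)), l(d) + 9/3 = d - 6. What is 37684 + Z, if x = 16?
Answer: 37684 - 4*I*√1845401/17 ≈ 37684.0 - 319.64*I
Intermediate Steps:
l(d) = -9 + d (l(d) = -3 + (d - 6) = -3 + (-6 + d) = -9 + d)
U(K) = 2*K/(-9 + 2*K) (U(K) = (K + K)/(K + (-9 + K)) = (2*K)/(-9 + 2*K) = 2*K/(-9 + 2*K))
Z = -4*I*√1845401/17 (Z = -4*√(2*(16*(-3) + 61)/(-9 + 2*(16*(-3) + 61)) - 6387) = -4*√(2*(-48 + 61)/(-9 + 2*(-48 + 61)) - 6387) = -4*√(2*13/(-9 + 2*13) - 6387) = -4*√(2*13/(-9 + 26) - 6387) = -4*√(2*13/17 - 6387) = -4*√(2*13*(1/17) - 6387) = -4*√(26/17 - 6387) = -4*I*√1845401/17 ≈ -319.64*I)
37684 + Z = 37684 - 4*I*√1845401/17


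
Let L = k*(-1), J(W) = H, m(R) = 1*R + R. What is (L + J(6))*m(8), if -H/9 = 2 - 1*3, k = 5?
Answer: 64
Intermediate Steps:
m(R) = 2*R (m(R) = R + R = 2*R)
H = 9 (H = -9*(2 - 1*3) = -9*(2 - 3) = -9*(-1) = 9)
J(W) = 9
L = -5 (L = 5*(-1) = -5)
(L + J(6))*m(8) = (-5 + 9)*(2*8) = 4*16 = 64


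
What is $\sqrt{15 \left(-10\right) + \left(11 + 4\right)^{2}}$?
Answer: $5 \sqrt{3} \approx 8.6602$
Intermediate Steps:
$\sqrt{15 \left(-10\right) + \left(11 + 4\right)^{2}} = \sqrt{-150 + 15^{2}} = \sqrt{-150 + 225} = \sqrt{75} = 5 \sqrt{3}$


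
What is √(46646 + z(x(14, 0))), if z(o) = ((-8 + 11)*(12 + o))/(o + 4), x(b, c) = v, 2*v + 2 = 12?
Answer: √419865/3 ≈ 215.99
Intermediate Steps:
v = 5 (v = -1 + (½)*12 = -1 + 6 = 5)
x(b, c) = 5
z(o) = (36 + 3*o)/(4 + o) (z(o) = (3*(12 + o))/(4 + o) = (36 + 3*o)/(4 + o))
√(46646 + z(x(14, 0))) = √(46646 + 3*(12 + 5)/(4 + 5)) = √(46646 + 3*17/9) = √(46646 + 3*(⅑)*17) = √(46646 + 17/3) = √(139955/3) = √419865/3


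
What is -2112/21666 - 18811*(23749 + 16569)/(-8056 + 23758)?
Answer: -1369333500391/28349961 ≈ -48301.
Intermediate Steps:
-2112/21666 - 18811*(23749 + 16569)/(-8056 + 23758) = -2112*1/21666 - 18811/(15702/40318) = -352/3611 - 18811/(15702*(1/40318)) = -352/3611 - 18811/7851/20159 = -352/3611 - 18811*20159/7851 = -352/3611 - 379210949/7851 = -1369333500391/28349961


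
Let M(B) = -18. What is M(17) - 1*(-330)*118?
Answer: 38922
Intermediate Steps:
M(17) - 1*(-330)*118 = -18 - 1*(-330)*118 = -18 + 330*118 = -18 + 38940 = 38922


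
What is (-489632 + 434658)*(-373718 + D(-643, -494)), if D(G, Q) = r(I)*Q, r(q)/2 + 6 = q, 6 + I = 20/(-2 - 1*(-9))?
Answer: 140337297356/7 ≈ 2.0048e+10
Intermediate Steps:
I = -22/7 (I = -6 + 20/(-2 - 1*(-9)) = -6 + 20/(-2 + 9) = -6 + 20/7 = -22/7 ≈ -3.1429)
r(q) = -12 + 2*q
D(G, Q) = -128*Q/7 (D(G, Q) = (-12 + 2*(-22/7))*Q = (-12 - 44/7)*Q = -128*Q/7)
(-489632 + 434658)*(-373718 + D(-643, -494)) = (-489632 + 434658)*(-373718 - 128/7*(-494)) = -54974*(-373718 + 63232/7) = -54974*(-2552794/7) = 140337297356/7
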